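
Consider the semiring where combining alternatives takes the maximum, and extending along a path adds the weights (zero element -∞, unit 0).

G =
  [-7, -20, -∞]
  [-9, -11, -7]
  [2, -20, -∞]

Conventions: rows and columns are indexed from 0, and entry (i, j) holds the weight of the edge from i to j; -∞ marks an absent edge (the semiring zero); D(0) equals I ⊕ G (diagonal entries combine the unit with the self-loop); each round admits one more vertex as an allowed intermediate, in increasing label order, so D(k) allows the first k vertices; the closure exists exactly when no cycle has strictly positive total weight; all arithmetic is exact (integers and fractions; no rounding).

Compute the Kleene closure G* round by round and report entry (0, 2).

D(0):
  [0, -20, -∞]
  [-9, 0, -7]
  [2, -20, 0]
D(1):
  [0, -20, -∞]
  [-9, 0, -7]
  [2, -18, 0]
D(2):
  [0, -20, -27]
  [-9, 0, -7]
  [2, -18, 0]
D(3):
  [0, -20, -27]
  [-5, 0, -7]
  [2, -18, 0]
Answer: G*[0][2] = -27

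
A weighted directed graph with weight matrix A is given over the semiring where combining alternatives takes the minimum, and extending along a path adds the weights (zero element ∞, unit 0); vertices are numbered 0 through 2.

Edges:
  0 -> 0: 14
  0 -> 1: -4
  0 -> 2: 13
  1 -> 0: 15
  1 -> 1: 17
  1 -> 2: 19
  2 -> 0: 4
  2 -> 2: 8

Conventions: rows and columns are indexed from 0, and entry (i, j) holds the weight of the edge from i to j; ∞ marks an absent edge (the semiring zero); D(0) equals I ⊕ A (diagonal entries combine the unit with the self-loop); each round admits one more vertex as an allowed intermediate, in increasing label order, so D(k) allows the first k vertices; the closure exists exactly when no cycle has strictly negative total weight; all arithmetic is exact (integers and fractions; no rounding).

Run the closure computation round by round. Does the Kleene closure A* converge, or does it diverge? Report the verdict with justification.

D(0):
  [0, -4, 13]
  [15, 0, 19]
  [4, ∞, 0]
D(1):
  [0, -4, 13]
  [15, 0, 19]
  [4, 0, 0]
D(2):
  [0, -4, 13]
  [15, 0, 19]
  [4, 0, 0]
D(3):
  [0, -4, 13]
  [15, 0, 19]
  [4, 0, 0]
Key observation: every diagonal entry stays at the unit through all rounds, so no improving cycle exists.
Answer: CONVERGES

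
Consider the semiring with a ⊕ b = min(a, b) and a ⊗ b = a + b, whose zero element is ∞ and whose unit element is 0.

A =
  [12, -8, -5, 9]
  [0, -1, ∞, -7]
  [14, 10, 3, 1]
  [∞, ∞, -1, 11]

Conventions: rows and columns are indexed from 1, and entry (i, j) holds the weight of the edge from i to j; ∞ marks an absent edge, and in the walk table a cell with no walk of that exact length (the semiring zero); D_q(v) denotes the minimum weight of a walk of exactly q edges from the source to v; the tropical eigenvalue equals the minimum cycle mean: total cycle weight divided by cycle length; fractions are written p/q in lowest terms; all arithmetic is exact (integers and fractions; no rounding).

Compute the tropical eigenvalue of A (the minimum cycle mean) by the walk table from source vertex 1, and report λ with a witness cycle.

q=0: [0, ∞, ∞, ∞]
q=1: [12, -8, -5, 9]
q=2: [-8, -9, -2, -15]
q=3: [-9, -16, -16, -16]
q=4: [-16, -17, -17, -23]
Optimal cycle mean attained by: cycle 1->2->1, total (-8) + 0, length 2.
Answer: λ = -4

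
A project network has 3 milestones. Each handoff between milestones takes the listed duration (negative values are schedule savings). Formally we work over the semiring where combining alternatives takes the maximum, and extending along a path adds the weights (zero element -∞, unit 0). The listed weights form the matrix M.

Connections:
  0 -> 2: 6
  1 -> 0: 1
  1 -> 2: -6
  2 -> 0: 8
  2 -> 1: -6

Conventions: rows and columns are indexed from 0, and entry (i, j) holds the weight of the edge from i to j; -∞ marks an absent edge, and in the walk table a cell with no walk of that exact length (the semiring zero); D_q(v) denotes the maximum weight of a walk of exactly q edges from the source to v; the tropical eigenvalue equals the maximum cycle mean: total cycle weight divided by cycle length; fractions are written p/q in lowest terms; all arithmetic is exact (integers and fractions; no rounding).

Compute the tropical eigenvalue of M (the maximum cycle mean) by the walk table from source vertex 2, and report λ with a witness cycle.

q=0: [-∞, -∞, 0]
q=1: [8, -6, -∞]
q=2: [-5, -∞, 14]
q=3: [22, 8, 1]
Optimal cycle mean attained by: cycle 0->2->0, total 6 + 8, length 2.
Answer: λ = 7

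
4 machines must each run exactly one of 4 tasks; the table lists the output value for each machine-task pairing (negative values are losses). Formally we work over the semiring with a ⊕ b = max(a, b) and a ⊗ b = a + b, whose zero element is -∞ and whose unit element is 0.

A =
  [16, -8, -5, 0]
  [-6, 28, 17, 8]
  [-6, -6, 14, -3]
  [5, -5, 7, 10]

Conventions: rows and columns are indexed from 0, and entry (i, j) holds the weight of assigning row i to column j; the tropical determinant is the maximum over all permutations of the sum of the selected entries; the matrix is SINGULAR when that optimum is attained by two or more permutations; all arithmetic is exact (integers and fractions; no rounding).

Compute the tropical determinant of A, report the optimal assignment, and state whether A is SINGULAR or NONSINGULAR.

σ = (0, 1, 2, 3): 16 + 28 + 14 + 10 = 68
σ = (0, 1, 3, 2): 16 + 28 + (-3) + 7 = 48
σ = (0, 2, 1, 3): 16 + 17 + (-6) + 10 = 37
σ = (0, 2, 3, 1): 16 + 17 + (-3) + (-5) = 25
σ = (0, 3, 1, 2): 16 + 8 + (-6) + 7 = 25
σ = (0, 3, 2, 1): 16 + 8 + 14 + (-5) = 33
σ = (1, 0, 2, 3): (-8) + (-6) + 14 + 10 = 10
σ = (1, 0, 3, 2): (-8) + (-6) + (-3) + 7 = -10
σ = (1, 2, 0, 3): (-8) + 17 + (-6) + 10 = 13
σ = (1, 2, 3, 0): (-8) + 17 + (-3) + 5 = 11
σ = (1, 3, 0, 2): (-8) + 8 + (-6) + 7 = 1
σ = (1, 3, 2, 0): (-8) + 8 + 14 + 5 = 19
σ = (2, 0, 1, 3): (-5) + (-6) + (-6) + 10 = -7
σ = (2, 0, 3, 1): (-5) + (-6) + (-3) + (-5) = -19
σ = (2, 1, 0, 3): (-5) + 28 + (-6) + 10 = 27
σ = (2, 1, 3, 0): (-5) + 28 + (-3) + 5 = 25
σ = (2, 3, 0, 1): (-5) + 8 + (-6) + (-5) = -8
σ = (2, 3, 1, 0): (-5) + 8 + (-6) + 5 = 2
σ = (3, 0, 1, 2): 0 + (-6) + (-6) + 7 = -5
σ = (3, 0, 2, 1): 0 + (-6) + 14 + (-5) = 3
σ = (3, 1, 0, 2): 0 + 28 + (-6) + 7 = 29
σ = (3, 1, 2, 0): 0 + 28 + 14 + 5 = 47
σ = (3, 2, 0, 1): 0 + 17 + (-6) + (-5) = 6
σ = (3, 2, 1, 0): 0 + 17 + (-6) + 5 = 16
Optimal value attained by: σ = (0, 1, 2, 3).
Answer: det⊕(A) = 68; verdict: NONSINGULAR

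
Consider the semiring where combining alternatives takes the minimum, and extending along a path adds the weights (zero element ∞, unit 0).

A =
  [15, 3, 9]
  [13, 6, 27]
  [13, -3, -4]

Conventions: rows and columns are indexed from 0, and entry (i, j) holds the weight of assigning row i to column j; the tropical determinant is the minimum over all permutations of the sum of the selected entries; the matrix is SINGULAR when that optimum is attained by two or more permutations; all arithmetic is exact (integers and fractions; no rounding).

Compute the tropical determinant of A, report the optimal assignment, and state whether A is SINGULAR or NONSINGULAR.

σ = (0, 1, 2): 15 + 6 + (-4) = 17
σ = (0, 2, 1): 15 + 27 + (-3) = 39
σ = (1, 0, 2): 3 + 13 + (-4) = 12
σ = (1, 2, 0): 3 + 27 + 13 = 43
σ = (2, 0, 1): 9 + 13 + (-3) = 19
σ = (2, 1, 0): 9 + 6 + 13 = 28
Optimal value attained by: σ = (1, 0, 2).
Answer: det⊕(A) = 12; verdict: NONSINGULAR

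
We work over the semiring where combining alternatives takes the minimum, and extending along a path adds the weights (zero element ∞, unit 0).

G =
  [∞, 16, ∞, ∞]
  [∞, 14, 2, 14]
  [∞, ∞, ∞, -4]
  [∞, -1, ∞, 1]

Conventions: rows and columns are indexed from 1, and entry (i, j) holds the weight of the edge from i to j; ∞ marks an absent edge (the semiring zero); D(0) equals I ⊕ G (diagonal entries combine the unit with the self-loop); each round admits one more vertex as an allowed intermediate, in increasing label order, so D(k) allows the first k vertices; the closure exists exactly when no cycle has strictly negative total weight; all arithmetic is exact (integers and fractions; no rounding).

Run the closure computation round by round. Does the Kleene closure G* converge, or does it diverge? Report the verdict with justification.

D(0):
  [0, 16, ∞, ∞]
  [∞, 0, 2, 14]
  [∞, ∞, 0, -4]
  [∞, -1, ∞, 0]
D(1):
  [0, 16, ∞, ∞]
  [∞, 0, 2, 14]
  [∞, ∞, 0, -4]
  [∞, -1, ∞, 0]
D(2):
  [0, 16, 18, 30]
  [∞, 0, 2, 14]
  [∞, ∞, 0, -4]
  [∞, -1, 1, 0]
Detection: at round 3, diagonal entry (4, 4) turns strictly negative.
Key observation: the cycle 4->2->3->4 has total weight (-1) + 2 + (-4), which is strictly negative.
Answer: DIVERGES — negative cycle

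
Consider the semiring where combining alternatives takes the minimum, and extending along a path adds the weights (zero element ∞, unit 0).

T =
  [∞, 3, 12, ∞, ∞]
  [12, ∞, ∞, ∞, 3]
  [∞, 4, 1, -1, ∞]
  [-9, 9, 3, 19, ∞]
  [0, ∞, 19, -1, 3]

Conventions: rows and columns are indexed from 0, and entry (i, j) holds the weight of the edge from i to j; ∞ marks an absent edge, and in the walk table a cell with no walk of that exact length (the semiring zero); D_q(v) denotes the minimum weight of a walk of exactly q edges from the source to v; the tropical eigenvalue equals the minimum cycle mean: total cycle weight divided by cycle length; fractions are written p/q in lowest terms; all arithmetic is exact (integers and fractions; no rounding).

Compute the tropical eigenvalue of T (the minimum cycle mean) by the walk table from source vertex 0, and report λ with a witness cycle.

q=0: [0, ∞, ∞, ∞, ∞]
q=1: [∞, 3, 12, ∞, ∞]
q=2: [15, 16, 13, 11, 6]
q=3: [2, 17, 14, 5, 9]
q=4: [-4, 5, 8, 8, 12]
q=5: [-1, -1, 8, 7, 8]
Optimal cycle mean attained by: cycle 0->1->4->3->0, total 3 + 3 + (-1) + (-9), length 4.
Answer: λ = -1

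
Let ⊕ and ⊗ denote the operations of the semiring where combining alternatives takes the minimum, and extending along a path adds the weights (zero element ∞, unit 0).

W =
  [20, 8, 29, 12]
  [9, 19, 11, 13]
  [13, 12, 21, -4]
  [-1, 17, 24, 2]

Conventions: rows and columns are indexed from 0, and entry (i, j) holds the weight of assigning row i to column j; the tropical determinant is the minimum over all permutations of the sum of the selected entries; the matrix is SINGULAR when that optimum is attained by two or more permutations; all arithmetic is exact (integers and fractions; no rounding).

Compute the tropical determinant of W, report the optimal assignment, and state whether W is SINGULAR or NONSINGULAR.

σ = (0, 1, 2, 3): 20 + 19 + 21 + 2 = 62
σ = (0, 1, 3, 2): 20 + 19 + (-4) + 24 = 59
σ = (0, 2, 1, 3): 20 + 11 + 12 + 2 = 45
σ = (0, 2, 3, 1): 20 + 11 + (-4) + 17 = 44
σ = (0, 3, 1, 2): 20 + 13 + 12 + 24 = 69
σ = (0, 3, 2, 1): 20 + 13 + 21 + 17 = 71
σ = (1, 0, 2, 3): 8 + 9 + 21 + 2 = 40
σ = (1, 0, 3, 2): 8 + 9 + (-4) + 24 = 37
σ = (1, 2, 0, 3): 8 + 11 + 13 + 2 = 34
σ = (1, 2, 3, 0): 8 + 11 + (-4) + (-1) = 14
σ = (1, 3, 0, 2): 8 + 13 + 13 + 24 = 58
σ = (1, 3, 2, 0): 8 + 13 + 21 + (-1) = 41
σ = (2, 0, 1, 3): 29 + 9 + 12 + 2 = 52
σ = (2, 0, 3, 1): 29 + 9 + (-4) + 17 = 51
σ = (2, 1, 0, 3): 29 + 19 + 13 + 2 = 63
σ = (2, 1, 3, 0): 29 + 19 + (-4) + (-1) = 43
σ = (2, 3, 0, 1): 29 + 13 + 13 + 17 = 72
σ = (2, 3, 1, 0): 29 + 13 + 12 + (-1) = 53
σ = (3, 0, 1, 2): 12 + 9 + 12 + 24 = 57
σ = (3, 0, 2, 1): 12 + 9 + 21 + 17 = 59
σ = (3, 1, 0, 2): 12 + 19 + 13 + 24 = 68
σ = (3, 1, 2, 0): 12 + 19 + 21 + (-1) = 51
σ = (3, 2, 0, 1): 12 + 11 + 13 + 17 = 53
σ = (3, 2, 1, 0): 12 + 11 + 12 + (-1) = 34
Optimal value attained by: σ = (1, 2, 3, 0).
Answer: det⊕(W) = 14; verdict: NONSINGULAR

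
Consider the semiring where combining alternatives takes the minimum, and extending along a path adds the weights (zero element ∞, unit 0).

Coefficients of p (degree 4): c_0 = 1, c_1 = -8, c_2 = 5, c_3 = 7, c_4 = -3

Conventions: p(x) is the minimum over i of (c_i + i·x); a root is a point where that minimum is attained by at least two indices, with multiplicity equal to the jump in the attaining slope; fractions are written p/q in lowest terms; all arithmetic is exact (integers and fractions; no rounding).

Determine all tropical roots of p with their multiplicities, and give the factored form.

hull edge (i=0, c=1) to (i=1, c=-8): slope -9, span 1
hull edge (i=1, c=-8) to (i=4, c=-3): slope 5/3, span 3
Factored form: p(x) = -3 ⊗ (x ⊕ (-5/3)) ⊗ (x ⊕ (-5/3)) ⊗ (x ⊕ (-5/3)) ⊗ (x ⊕ 9)
Answer: roots = -5/3 (mult 3), 9 (mult 1)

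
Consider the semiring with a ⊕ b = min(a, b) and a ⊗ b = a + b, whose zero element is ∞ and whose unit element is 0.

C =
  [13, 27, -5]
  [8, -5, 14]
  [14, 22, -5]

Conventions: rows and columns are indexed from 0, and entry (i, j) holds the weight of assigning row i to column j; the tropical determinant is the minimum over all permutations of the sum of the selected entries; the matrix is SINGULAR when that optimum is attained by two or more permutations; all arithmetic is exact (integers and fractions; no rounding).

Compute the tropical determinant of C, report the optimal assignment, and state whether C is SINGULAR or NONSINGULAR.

σ = (0, 1, 2): 13 + (-5) + (-5) = 3
σ = (0, 2, 1): 13 + 14 + 22 = 49
σ = (1, 0, 2): 27 + 8 + (-5) = 30
σ = (1, 2, 0): 27 + 14 + 14 = 55
σ = (2, 0, 1): (-5) + 8 + 22 = 25
σ = (2, 1, 0): (-5) + (-5) + 14 = 4
Optimal value attained by: σ = (0, 1, 2).
Answer: det⊕(C) = 3; verdict: NONSINGULAR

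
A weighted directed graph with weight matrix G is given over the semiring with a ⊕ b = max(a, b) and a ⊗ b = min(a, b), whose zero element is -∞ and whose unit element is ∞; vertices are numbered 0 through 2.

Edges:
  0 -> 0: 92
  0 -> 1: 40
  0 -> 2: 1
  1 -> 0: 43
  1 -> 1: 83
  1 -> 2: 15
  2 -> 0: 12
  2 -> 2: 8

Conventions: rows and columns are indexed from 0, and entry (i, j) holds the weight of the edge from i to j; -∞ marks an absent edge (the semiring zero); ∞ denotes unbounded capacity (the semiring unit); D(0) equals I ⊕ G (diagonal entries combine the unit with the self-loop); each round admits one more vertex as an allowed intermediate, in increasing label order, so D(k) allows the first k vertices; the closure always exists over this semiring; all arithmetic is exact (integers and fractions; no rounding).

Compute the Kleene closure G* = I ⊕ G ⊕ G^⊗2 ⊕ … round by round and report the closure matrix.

D(0):
  [∞, 40, 1]
  [43, ∞, 15]
  [12, -∞, ∞]
D(1):
  [∞, 40, 1]
  [43, ∞, 15]
  [12, 12, ∞]
D(2):
  [∞, 40, 15]
  [43, ∞, 15]
  [12, 12, ∞]
D(3):
  [∞, 40, 15]
  [43, ∞, 15]
  [12, 12, ∞]
Answer: G* = [[∞, 40, 15], [43, ∞, 15], [12, 12, ∞]]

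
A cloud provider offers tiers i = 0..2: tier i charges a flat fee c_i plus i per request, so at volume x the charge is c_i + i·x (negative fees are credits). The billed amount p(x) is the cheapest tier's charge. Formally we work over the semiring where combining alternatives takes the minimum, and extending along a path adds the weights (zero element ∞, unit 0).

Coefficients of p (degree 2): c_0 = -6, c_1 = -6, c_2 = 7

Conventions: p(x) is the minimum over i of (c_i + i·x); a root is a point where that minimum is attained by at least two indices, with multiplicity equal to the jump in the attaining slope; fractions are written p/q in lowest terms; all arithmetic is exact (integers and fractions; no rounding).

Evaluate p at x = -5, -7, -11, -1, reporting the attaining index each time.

p(-5) = min(-6+0·(-5)=-6, -6+1·(-5)=-11, 7+2·(-5)=-3) = -11 (attained by i=1)
p(-7) = min(-6+0·(-7)=-6, -6+1·(-7)=-13, 7+2·(-7)=-7) = -13 (attained by i=1)
p(-11) = min(-6+0·(-11)=-6, -6+1·(-11)=-17, 7+2·(-11)=-15) = -17 (attained by i=1)
p(-1) = min(-6+0·(-1)=-6, -6+1·(-1)=-7, 7+2·(-1)=5) = -7 (attained by i=1)
Answer: p(-5) = -11; p(-7) = -13; p(-11) = -17; p(-1) = -7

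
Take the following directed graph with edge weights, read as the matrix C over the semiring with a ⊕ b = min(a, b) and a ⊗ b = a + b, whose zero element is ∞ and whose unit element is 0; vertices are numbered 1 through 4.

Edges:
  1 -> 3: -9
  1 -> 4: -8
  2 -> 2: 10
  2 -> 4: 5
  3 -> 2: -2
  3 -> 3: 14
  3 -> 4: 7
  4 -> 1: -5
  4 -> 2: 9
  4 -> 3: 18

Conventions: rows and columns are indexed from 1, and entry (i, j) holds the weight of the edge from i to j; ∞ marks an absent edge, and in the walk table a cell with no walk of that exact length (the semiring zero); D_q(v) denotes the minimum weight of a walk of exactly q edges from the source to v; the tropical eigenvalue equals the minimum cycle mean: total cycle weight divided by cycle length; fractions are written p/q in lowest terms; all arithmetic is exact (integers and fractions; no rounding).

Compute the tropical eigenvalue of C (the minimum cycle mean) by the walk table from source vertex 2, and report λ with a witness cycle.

q=0: [∞, 0, ∞, ∞]
q=1: [∞, 10, ∞, 5]
q=2: [0, 14, 23, 15]
q=3: [10, 21, -9, -8]
q=4: [-13, -11, 1, -2]
Optimal cycle mean attained by: cycle 1->4->1, total (-8) + (-5), length 2.
Answer: λ = -13/2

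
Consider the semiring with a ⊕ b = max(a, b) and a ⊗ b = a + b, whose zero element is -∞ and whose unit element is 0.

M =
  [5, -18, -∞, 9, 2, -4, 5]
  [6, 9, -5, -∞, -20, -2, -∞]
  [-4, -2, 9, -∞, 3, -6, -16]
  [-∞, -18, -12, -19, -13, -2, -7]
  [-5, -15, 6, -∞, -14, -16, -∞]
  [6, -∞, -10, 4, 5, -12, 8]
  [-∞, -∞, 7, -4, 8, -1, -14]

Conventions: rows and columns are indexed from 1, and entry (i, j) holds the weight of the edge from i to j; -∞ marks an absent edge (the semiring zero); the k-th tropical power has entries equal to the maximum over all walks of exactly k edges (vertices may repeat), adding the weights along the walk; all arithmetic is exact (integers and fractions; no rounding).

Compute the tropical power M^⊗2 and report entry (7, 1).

M^⊗2:
  [10, -9, 12, 14, 13, 7, 10]
  [15, 18, 4, 15, 8, 7, 11]
  [5, 7, 18, 5, 12, 3, 2]
  [4, -9, 0, 2, 3, -8, 6]
  [2, 4, 15, 4, 9, 0, 0]
  [11, -10, 15, 15, 16, 7, 11]
  [5, 5, 16, 3, 10, 1, 7]
Key observation: the optimum is the walk 7->6->1, with weight (-1) + 6 = 5.
Optimal value attained by: walk 7->6->1.
Answer: (M^⊗2)[7][1] = 5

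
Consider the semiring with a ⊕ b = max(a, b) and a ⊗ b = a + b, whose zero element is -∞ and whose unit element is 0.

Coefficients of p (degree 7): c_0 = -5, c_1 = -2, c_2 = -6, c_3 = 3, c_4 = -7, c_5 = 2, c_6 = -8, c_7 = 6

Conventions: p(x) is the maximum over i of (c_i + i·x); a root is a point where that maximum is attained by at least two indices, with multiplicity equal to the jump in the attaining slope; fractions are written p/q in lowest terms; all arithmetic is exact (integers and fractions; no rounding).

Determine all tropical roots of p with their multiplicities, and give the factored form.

hull edge (i=0, c=-5) to (i=1, c=-2): slope 3, span 1
hull edge (i=1, c=-2) to (i=3, c=3): slope 5/2, span 2
hull edge (i=3, c=3) to (i=7, c=6): slope 3/4, span 4
Factored form: p(x) = 6 ⊗ (x ⊕ (-3)) ⊗ (x ⊕ (-5/2)) ⊗ (x ⊕ (-5/2)) ⊗ (x ⊕ (-3/4)) ⊗ (x ⊕ (-3/4)) ⊗ (x ⊕ (-3/4)) ⊗ (x ⊕ (-3/4))
Answer: roots = -3 (mult 1), -5/2 (mult 2), -3/4 (mult 4)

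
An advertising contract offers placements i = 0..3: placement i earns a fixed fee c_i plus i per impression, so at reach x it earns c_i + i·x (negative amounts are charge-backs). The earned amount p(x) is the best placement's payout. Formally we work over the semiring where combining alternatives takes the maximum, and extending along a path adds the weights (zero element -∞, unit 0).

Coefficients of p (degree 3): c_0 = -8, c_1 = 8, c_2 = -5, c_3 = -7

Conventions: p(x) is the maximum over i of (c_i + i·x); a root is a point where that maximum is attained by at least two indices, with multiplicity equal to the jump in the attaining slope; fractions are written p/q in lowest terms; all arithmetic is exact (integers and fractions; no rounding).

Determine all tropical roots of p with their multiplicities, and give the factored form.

hull edge (i=0, c=-8) to (i=1, c=8): slope 16, span 1
hull edge (i=1, c=8) to (i=3, c=-7): slope -15/2, span 2
Factored form: p(x) = -7 ⊗ (x ⊕ (-16)) ⊗ (x ⊕ 15/2) ⊗ (x ⊕ 15/2)
Answer: roots = -16 (mult 1), 15/2 (mult 2)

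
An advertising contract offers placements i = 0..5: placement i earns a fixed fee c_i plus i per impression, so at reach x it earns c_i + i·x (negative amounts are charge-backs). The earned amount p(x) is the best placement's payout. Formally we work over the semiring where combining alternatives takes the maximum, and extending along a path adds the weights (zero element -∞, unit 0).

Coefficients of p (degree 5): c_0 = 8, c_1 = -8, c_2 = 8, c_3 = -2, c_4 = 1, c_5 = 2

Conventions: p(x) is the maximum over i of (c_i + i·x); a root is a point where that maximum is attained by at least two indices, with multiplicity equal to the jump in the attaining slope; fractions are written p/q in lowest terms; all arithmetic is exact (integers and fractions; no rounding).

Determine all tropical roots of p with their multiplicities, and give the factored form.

hull edge (i=0, c=8) to (i=2, c=8): slope 0, span 2
hull edge (i=2, c=8) to (i=5, c=2): slope -2, span 3
Factored form: p(x) = 2 ⊗ (x ⊕ 0) ⊗ (x ⊕ 0) ⊗ (x ⊕ 2) ⊗ (x ⊕ 2) ⊗ (x ⊕ 2)
Answer: roots = 0 (mult 2), 2 (mult 3)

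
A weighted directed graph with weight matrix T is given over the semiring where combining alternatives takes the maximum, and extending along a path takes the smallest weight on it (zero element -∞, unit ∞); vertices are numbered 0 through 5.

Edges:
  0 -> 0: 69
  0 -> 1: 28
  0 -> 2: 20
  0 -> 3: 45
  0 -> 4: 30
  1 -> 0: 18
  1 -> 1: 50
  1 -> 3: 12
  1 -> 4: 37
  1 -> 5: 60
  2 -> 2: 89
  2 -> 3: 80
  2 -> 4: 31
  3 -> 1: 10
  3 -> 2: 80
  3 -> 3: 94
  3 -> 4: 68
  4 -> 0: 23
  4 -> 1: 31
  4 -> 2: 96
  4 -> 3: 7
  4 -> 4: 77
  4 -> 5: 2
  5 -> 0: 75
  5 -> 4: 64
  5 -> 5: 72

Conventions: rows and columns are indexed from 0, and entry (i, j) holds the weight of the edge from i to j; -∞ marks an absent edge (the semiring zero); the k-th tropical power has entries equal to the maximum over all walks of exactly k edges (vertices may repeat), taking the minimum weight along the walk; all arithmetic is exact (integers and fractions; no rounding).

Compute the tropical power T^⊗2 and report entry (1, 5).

T^⊗2:
  [69, 30, 45, 45, 45, 28]
  [60, 50, 37, 18, 60, 60]
  [23, 31, 89, 80, 68, 2]
  [23, 31, 80, 94, 68, 10]
  [23, 31, 89, 80, 77, 31]
  [72, 31, 64, 45, 64, 72]
Key observation: the optimum is the walk 1->5->5, with weight 60 min 72 = 60.
Optimal value attained by: walk 1->5->5.
Answer: (T^⊗2)[1][5] = 60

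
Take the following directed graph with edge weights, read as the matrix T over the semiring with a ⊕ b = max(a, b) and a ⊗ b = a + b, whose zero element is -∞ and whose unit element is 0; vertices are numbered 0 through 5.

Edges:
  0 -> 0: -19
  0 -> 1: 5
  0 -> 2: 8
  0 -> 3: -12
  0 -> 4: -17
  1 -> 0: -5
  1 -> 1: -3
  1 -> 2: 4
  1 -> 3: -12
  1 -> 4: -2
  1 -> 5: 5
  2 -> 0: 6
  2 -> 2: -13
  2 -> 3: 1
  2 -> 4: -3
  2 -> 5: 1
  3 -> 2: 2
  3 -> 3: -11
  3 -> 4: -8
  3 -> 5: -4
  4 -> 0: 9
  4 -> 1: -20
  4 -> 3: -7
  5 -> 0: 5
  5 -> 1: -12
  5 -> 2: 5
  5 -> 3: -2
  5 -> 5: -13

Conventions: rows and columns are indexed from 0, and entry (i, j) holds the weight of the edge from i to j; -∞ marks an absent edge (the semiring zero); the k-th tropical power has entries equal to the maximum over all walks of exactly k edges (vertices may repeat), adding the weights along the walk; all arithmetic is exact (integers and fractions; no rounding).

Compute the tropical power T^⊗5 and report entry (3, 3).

T^⊗2:
  [14, 2, 9, 9, 5, 10]
  [10, 0, 10, 5, 1, 5]
  [6, 11, 14, -1, -7, -3]
  [8, -16, 1, 3, -1, 3]
  [-10, 14, 17, -3, -8, -11]
  [11, 10, 13, 6, 2, 6]
T^⊗3:
  [15, 19, 22, 10, 6, 10]
  [16, 15, 18, 11, 7, 11]
  [20, 11, 15, 15, 11, 16]
  [8, 13, 16, 2, -2, 2]
  [23, 11, 18, 18, 14, 19]
  [19, 16, 19, 14, 10, 15]
T^⊗4:
  [28, 20, 23, 23, 19, 24]
  [24, 21, 24, 19, 15, 20]
  [21, 25, 28, 16, 12, 16]
  [22, 13, 17, 17, 13, 18]
  [24, 28, 31, 19, 15, 19]
  [25, 24, 27, 20, 16, 21]
T^⊗5:
  [29, 33, 36, 24, 20, 25]
  [30, 29, 32, 25, 21, 26]
  [34, 26, 29, 29, 25, 30]
  [23, 27, 30, 18, 14, 18]
  [37, 29, 32, 32, 28, 33]
  [33, 30, 33, 28, 24, 29]
Key observation: the optimum is the walk 3->2->0->1->2->3, with weight 2 + 6 + 5 + 4 + 1 = 18.
Optimal value attained by: walk 3->2->0->1->2->3.
Answer: (T^⊗5)[3][3] = 18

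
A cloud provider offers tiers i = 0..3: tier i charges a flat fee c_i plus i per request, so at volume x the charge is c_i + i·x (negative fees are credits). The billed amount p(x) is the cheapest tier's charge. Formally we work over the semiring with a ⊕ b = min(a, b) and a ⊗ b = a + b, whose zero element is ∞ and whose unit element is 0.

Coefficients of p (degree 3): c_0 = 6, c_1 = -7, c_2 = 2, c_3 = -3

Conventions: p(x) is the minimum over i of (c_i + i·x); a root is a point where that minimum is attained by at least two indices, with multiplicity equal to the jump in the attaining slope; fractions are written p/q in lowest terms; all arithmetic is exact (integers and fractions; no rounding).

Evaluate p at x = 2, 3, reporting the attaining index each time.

p(2) = min(6+0·2=6, -7+1·2=-5, 2+2·2=6, -3+3·2=3) = -5 (attained by i=1)
p(3) = min(6+0·3=6, -7+1·3=-4, 2+2·3=8, -3+3·3=6) = -4 (attained by i=1)
Answer: p(2) = -5; p(3) = -4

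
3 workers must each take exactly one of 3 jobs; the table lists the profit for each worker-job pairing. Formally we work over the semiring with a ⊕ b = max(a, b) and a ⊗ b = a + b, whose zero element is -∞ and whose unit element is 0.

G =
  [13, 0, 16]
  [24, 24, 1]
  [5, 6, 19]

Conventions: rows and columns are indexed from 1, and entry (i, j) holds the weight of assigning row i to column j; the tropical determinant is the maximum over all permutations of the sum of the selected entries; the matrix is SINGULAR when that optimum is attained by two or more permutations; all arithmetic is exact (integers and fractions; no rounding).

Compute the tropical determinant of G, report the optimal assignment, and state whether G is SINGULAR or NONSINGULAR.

σ = (1, 2, 3): 13 + 24 + 19 = 56
σ = (1, 3, 2): 13 + 1 + 6 = 20
σ = (2, 1, 3): 0 + 24 + 19 = 43
σ = (2, 3, 1): 0 + 1 + 5 = 6
σ = (3, 1, 2): 16 + 24 + 6 = 46
σ = (3, 2, 1): 16 + 24 + 5 = 45
Optimal value attained by: σ = (1, 2, 3).
Answer: det⊕(G) = 56; verdict: NONSINGULAR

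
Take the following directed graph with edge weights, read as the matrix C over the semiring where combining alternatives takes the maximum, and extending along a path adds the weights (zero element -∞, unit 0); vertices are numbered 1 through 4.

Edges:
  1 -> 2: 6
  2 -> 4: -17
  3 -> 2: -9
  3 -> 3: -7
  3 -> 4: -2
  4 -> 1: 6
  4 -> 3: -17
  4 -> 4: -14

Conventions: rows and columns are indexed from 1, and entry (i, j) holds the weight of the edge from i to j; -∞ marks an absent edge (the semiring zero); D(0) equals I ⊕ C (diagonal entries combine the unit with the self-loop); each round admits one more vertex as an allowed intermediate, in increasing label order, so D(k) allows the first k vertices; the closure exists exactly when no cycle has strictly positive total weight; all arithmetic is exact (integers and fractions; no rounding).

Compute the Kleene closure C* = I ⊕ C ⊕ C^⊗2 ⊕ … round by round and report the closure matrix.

D(0):
  [0, 6, -∞, -∞]
  [-∞, 0, -∞, -17]
  [-∞, -9, 0, -2]
  [6, -∞, -17, 0]
D(1):
  [0, 6, -∞, -∞]
  [-∞, 0, -∞, -17]
  [-∞, -9, 0, -2]
  [6, 12, -17, 0]
D(2):
  [0, 6, -∞, -11]
  [-∞, 0, -∞, -17]
  [-∞, -9, 0, -2]
  [6, 12, -17, 0]
D(3):
  [0, 6, -∞, -11]
  [-∞, 0, -∞, -17]
  [-∞, -9, 0, -2]
  [6, 12, -17, 0]
D(4):
  [0, 6, -28, -11]
  [-11, 0, -34, -17]
  [4, 10, 0, -2]
  [6, 12, -17, 0]
Answer: C* = [[0, 6, -28, -11], [-11, 0, -34, -17], [4, 10, 0, -2], [6, 12, -17, 0]]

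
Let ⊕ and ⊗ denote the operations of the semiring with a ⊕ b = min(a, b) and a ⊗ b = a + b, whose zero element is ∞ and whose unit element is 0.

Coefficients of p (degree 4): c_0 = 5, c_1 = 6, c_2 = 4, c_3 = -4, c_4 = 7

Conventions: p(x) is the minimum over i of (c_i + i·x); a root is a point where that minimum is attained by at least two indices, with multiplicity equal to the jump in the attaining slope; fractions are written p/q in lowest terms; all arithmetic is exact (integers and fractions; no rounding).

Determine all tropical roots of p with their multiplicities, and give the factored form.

hull edge (i=0, c=5) to (i=3, c=-4): slope -3, span 3
hull edge (i=3, c=-4) to (i=4, c=7): slope 11, span 1
Factored form: p(x) = 7 ⊗ (x ⊕ (-11)) ⊗ (x ⊕ 3) ⊗ (x ⊕ 3) ⊗ (x ⊕ 3)
Answer: roots = -11 (mult 1), 3 (mult 3)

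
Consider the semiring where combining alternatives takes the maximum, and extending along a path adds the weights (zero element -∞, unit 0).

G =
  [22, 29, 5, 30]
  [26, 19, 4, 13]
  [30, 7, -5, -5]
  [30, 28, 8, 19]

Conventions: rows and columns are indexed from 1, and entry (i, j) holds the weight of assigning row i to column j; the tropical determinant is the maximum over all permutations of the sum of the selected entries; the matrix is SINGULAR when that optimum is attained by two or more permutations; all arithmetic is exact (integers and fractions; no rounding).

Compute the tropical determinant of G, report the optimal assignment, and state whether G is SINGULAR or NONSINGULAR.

σ = (1, 2, 3, 4): 22 + 19 + (-5) + 19 = 55
σ = (1, 2, 4, 3): 22 + 19 + (-5) + 8 = 44
σ = (1, 3, 2, 4): 22 + 4 + 7 + 19 = 52
σ = (1, 3, 4, 2): 22 + 4 + (-5) + 28 = 49
σ = (1, 4, 2, 3): 22 + 13 + 7 + 8 = 50
σ = (1, 4, 3, 2): 22 + 13 + (-5) + 28 = 58
σ = (2, 1, 3, 4): 29 + 26 + (-5) + 19 = 69
σ = (2, 1, 4, 3): 29 + 26 + (-5) + 8 = 58
σ = (2, 3, 1, 4): 29 + 4 + 30 + 19 = 82
σ = (2, 3, 4, 1): 29 + 4 + (-5) + 30 = 58
σ = (2, 4, 1, 3): 29 + 13 + 30 + 8 = 80
σ = (2, 4, 3, 1): 29 + 13 + (-5) + 30 = 67
σ = (3, 1, 2, 4): 5 + 26 + 7 + 19 = 57
σ = (3, 1, 4, 2): 5 + 26 + (-5) + 28 = 54
σ = (3, 2, 1, 4): 5 + 19 + 30 + 19 = 73
σ = (3, 2, 4, 1): 5 + 19 + (-5) + 30 = 49
σ = (3, 4, 1, 2): 5 + 13 + 30 + 28 = 76
σ = (3, 4, 2, 1): 5 + 13 + 7 + 30 = 55
σ = (4, 1, 2, 3): 30 + 26 + 7 + 8 = 71
σ = (4, 1, 3, 2): 30 + 26 + (-5) + 28 = 79
σ = (4, 2, 1, 3): 30 + 19 + 30 + 8 = 87
σ = (4, 2, 3, 1): 30 + 19 + (-5) + 30 = 74
σ = (4, 3, 1, 2): 30 + 4 + 30 + 28 = 92
σ = (4, 3, 2, 1): 30 + 4 + 7 + 30 = 71
Optimal value attained by: σ = (4, 3, 1, 2).
Answer: det⊕(G) = 92; verdict: NONSINGULAR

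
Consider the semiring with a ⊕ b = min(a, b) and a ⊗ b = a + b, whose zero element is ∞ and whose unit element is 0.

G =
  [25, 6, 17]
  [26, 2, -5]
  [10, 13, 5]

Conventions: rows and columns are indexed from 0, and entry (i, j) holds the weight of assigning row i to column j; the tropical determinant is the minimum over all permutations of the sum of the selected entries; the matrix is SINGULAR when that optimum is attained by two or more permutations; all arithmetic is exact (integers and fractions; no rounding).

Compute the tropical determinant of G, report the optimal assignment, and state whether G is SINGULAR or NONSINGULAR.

σ = (0, 1, 2): 25 + 2 + 5 = 32
σ = (0, 2, 1): 25 + (-5) + 13 = 33
σ = (1, 0, 2): 6 + 26 + 5 = 37
σ = (1, 2, 0): 6 + (-5) + 10 = 11
σ = (2, 0, 1): 17 + 26 + 13 = 56
σ = (2, 1, 0): 17 + 2 + 10 = 29
Optimal value attained by: σ = (1, 2, 0).
Answer: det⊕(G) = 11; verdict: NONSINGULAR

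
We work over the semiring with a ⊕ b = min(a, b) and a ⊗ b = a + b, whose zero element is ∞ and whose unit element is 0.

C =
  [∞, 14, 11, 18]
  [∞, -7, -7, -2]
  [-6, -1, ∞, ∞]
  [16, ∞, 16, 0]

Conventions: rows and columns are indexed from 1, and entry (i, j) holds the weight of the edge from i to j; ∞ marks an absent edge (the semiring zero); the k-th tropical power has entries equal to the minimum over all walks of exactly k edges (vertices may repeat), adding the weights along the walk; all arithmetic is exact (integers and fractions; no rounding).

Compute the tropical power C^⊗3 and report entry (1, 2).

C^⊗2:
  [5, 7, 7, 12]
  [-13, -14, -14, -9]
  [∞, -8, -8, -3]
  [10, 15, 16, 0]
C^⊗3:
  [1, 0, 0, 5]
  [-20, -21, -21, -16]
  [-14, -15, -15, -10]
  [10, 8, 8, 0]
Key observation: the optimum is the walk 1->2->2->2, with weight 14 + (-7) + (-7) = 0.
Optimal value attained by: walk 1->2->2->2.
Answer: (C^⊗3)[1][2] = 0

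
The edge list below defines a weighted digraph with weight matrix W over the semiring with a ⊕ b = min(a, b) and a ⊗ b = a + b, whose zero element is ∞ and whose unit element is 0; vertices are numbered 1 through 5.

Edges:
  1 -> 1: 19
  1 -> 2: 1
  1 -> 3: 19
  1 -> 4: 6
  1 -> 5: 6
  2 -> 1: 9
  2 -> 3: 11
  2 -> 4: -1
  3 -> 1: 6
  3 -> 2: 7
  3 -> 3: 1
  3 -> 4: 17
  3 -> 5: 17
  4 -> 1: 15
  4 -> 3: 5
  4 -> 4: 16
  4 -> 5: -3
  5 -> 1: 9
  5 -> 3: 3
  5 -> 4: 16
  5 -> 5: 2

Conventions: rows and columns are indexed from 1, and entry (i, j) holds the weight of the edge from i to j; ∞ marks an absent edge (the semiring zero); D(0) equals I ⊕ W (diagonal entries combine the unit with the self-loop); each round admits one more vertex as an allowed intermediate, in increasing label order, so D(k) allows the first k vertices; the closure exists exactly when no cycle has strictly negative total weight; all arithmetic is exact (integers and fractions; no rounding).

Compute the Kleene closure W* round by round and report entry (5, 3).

D(0):
  [0, 1, 19, 6, 6]
  [9, 0, 11, -1, ∞]
  [6, 7, 0, 17, 17]
  [15, ∞, 5, 0, -3]
  [9, ∞, 3, 16, 0]
D(1):
  [0, 1, 19, 6, 6]
  [9, 0, 11, -1, 15]
  [6, 7, 0, 12, 12]
  [15, 16, 5, 0, -3]
  [9, 10, 3, 15, 0]
D(2):
  [0, 1, 12, 0, 6]
  [9, 0, 11, -1, 15]
  [6, 7, 0, 6, 12]
  [15, 16, 5, 0, -3]
  [9, 10, 3, 9, 0]
D(3):
  [0, 1, 12, 0, 6]
  [9, 0, 11, -1, 15]
  [6, 7, 0, 6, 12]
  [11, 12, 5, 0, -3]
  [9, 10, 3, 9, 0]
D(4):
  [0, 1, 5, 0, -3]
  [9, 0, 4, -1, -4]
  [6, 7, 0, 6, 3]
  [11, 12, 5, 0, -3]
  [9, 10, 3, 9, 0]
D(5):
  [0, 1, 0, 0, -3]
  [5, 0, -1, -1, -4]
  [6, 7, 0, 6, 3]
  [6, 7, 0, 0, -3]
  [9, 10, 3, 9, 0]
Answer: W*[5][3] = 3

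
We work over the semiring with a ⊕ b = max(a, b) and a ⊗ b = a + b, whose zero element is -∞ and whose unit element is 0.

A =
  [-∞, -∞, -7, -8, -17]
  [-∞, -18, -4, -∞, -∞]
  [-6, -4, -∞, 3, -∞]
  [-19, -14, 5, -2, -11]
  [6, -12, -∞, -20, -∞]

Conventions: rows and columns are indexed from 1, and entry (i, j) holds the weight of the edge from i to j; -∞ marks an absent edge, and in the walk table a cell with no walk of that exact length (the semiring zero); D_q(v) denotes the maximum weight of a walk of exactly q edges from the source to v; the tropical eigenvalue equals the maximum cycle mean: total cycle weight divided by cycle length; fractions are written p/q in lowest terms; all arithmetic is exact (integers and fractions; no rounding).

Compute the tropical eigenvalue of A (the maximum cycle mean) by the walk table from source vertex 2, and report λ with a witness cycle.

q=0: [-∞, 0, -∞, -∞, -∞]
q=1: [-∞, -18, -4, -∞, -∞]
q=2: [-10, -8, -22, -1, -∞]
q=3: [-20, -15, 4, -3, -12]
q=4: [-2, 0, 2, 7, -14]
q=5: [-4, -2, 12, 5, -4]
Optimal cycle mean attained by: cycle 3->4->3, total 3 + 5, length 2.
Answer: λ = 4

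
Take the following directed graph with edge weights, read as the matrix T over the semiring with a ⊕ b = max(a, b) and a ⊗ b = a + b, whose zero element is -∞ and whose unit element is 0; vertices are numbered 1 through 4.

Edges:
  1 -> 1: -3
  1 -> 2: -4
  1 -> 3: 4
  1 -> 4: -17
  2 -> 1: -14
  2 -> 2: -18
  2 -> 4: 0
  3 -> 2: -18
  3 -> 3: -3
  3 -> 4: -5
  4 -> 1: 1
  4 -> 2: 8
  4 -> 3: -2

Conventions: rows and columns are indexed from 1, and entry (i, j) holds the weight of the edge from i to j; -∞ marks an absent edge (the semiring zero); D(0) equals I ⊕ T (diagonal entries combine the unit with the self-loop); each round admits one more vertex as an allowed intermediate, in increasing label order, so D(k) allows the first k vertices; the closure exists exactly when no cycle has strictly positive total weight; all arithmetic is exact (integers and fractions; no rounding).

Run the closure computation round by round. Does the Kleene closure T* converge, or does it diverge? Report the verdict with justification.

D(0):
  [0, -4, 4, -17]
  [-14, 0, -∞, 0]
  [-∞, -18, 0, -5]
  [1, 8, -2, 0]
D(1):
  [0, -4, 4, -17]
  [-14, 0, -10, 0]
  [-∞, -18, 0, -5]
  [1, 8, 5, 0]
Detection: at round 2, diagonal entry (4, 4) turns strictly positive.
Key observation: the cycle 4->2->4 has total weight 8 + 0, which is strictly positive.
Answer: DIVERGES — positive cycle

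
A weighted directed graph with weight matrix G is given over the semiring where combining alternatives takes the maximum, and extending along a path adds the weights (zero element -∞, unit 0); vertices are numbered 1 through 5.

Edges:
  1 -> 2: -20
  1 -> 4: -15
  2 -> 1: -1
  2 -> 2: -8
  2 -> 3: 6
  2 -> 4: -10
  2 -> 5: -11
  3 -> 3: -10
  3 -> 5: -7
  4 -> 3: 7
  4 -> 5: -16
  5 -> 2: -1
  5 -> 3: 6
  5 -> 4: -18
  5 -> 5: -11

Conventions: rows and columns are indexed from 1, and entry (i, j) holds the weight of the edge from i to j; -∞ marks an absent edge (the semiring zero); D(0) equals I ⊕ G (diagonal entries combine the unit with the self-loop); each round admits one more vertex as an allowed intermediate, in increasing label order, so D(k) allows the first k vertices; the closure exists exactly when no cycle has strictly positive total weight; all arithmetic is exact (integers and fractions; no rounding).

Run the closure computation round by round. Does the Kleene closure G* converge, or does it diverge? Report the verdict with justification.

D(0):
  [0, -20, -∞, -15, -∞]
  [-1, 0, 6, -10, -11]
  [-∞, -∞, 0, -∞, -7]
  [-∞, -∞, 7, 0, -16]
  [-∞, -1, 6, -18, 0]
D(1):
  [0, -20, -∞, -15, -∞]
  [-1, 0, 6, -10, -11]
  [-∞, -∞, 0, -∞, -7]
  [-∞, -∞, 7, 0, -16]
  [-∞, -1, 6, -18, 0]
D(2):
  [0, -20, -14, -15, -31]
  [-1, 0, 6, -10, -11]
  [-∞, -∞, 0, -∞, -7]
  [-∞, -∞, 7, 0, -16]
  [-2, -1, 6, -11, 0]
D(3):
  [0, -20, -14, -15, -21]
  [-1, 0, 6, -10, -1]
  [-∞, -∞, 0, -∞, -7]
  [-∞, -∞, 7, 0, 0]
  [-2, -1, 6, -11, 0]
D(4):
  [0, -20, -8, -15, -15]
  [-1, 0, 6, -10, -1]
  [-∞, -∞, 0, -∞, -7]
  [-∞, -∞, 7, 0, 0]
  [-2, -1, 6, -11, 0]
D(5):
  [0, -16, -8, -15, -15]
  [-1, 0, 6, -10, -1]
  [-9, -8, 0, -18, -7]
  [-2, -1, 7, 0, 0]
  [-2, -1, 6, -11, 0]
Key observation: every diagonal entry stays at the unit through all rounds, so no improving cycle exists.
Answer: CONVERGES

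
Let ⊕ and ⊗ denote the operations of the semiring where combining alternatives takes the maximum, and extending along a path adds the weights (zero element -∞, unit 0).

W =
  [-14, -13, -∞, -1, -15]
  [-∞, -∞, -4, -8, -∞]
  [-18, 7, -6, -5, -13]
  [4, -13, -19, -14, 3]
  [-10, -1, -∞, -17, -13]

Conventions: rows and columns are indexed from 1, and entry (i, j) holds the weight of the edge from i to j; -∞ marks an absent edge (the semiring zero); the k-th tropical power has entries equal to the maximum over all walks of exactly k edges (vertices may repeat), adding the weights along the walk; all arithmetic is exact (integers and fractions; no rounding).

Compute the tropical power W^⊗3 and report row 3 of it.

W^⊗2:
  [3, -14, -17, -15, 2]
  [-4, 3, -10, -9, -5]
  [-1, 1, 3, -1, -2]
  [-7, 2, -17, 3, -10]
  [-13, -14, -5, -9, -14]
W^⊗3:
  [-8, 1, -18, 2, -11]
  [-5, -3, -1, -5, -6]
  [3, 10, -3, -2, 2]
  [7, -10, -2, -6, 6]
  [-5, 2, -11, -10, -6]
Answer: row 3 of W^⊗3 = [3, 10, -3, -2, 2]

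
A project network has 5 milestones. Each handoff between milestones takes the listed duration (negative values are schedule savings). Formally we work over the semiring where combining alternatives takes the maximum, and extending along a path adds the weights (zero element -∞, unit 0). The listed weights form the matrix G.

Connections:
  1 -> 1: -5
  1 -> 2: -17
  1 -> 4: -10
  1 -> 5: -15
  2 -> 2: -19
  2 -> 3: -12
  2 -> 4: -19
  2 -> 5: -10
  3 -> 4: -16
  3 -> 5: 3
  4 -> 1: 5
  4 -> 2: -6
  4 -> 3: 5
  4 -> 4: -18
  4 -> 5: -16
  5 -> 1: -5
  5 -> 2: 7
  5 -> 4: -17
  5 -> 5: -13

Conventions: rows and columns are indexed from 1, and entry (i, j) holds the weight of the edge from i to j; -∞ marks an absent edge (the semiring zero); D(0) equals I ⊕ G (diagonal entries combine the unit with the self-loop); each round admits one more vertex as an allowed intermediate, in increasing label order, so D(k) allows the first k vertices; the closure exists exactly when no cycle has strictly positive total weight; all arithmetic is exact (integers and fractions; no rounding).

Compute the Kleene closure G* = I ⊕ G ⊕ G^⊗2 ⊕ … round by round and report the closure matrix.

D(0):
  [0, -17, -∞, -10, -15]
  [-∞, 0, -12, -19, -10]
  [-∞, -∞, 0, -16, 3]
  [5, -6, 5, 0, -16]
  [-5, 7, -∞, -17, 0]
D(1):
  [0, -17, -∞, -10, -15]
  [-∞, 0, -12, -19, -10]
  [-∞, -∞, 0, -16, 3]
  [5, -6, 5, 0, -10]
  [-5, 7, -∞, -15, 0]
D(2):
  [0, -17, -29, -10, -15]
  [-∞, 0, -12, -19, -10]
  [-∞, -∞, 0, -16, 3]
  [5, -6, 5, 0, -10]
  [-5, 7, -5, -12, 0]
D(3):
  [0, -17, -29, -10, -15]
  [-∞, 0, -12, -19, -9]
  [-∞, -∞, 0, -16, 3]
  [5, -6, 5, 0, 8]
  [-5, 7, -5, -12, 0]
D(4):
  [0, -16, -5, -10, -2]
  [-14, 0, -12, -19, -9]
  [-11, -22, 0, -16, 3]
  [5, -6, 5, 0, 8]
  [-5, 7, -5, -12, 0]
D(5):
  [0, 5, -5, -10, -2]
  [-14, 0, -12, -19, -9]
  [-2, 10, 0, -9, 3]
  [5, 15, 5, 0, 8]
  [-5, 7, -5, -12, 0]
Answer: G* = [[0, 5, -5, -10, -2], [-14, 0, -12, -19, -9], [-2, 10, 0, -9, 3], [5, 15, 5, 0, 8], [-5, 7, -5, -12, 0]]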